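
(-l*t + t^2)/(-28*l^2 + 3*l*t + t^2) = t*(-l + t)/(-28*l^2 + 3*l*t + t^2)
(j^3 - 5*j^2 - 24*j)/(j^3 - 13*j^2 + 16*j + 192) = j/(j - 8)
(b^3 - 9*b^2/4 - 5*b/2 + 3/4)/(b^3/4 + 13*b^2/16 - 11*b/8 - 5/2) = 4*(4*b^3 - 9*b^2 - 10*b + 3)/(4*b^3 + 13*b^2 - 22*b - 40)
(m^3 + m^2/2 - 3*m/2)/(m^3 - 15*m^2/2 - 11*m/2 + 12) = m/(m - 8)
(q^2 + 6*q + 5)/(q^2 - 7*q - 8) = (q + 5)/(q - 8)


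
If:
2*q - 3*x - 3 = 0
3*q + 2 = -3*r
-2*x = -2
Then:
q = 3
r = -11/3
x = 1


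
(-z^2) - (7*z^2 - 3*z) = -8*z^2 + 3*z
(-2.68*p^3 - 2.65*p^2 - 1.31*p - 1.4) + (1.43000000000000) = -2.68*p^3 - 2.65*p^2 - 1.31*p + 0.03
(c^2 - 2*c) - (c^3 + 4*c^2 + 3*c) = -c^3 - 3*c^2 - 5*c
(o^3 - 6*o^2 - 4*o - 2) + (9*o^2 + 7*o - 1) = o^3 + 3*o^2 + 3*o - 3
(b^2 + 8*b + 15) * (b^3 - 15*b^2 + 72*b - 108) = b^5 - 7*b^4 - 33*b^3 + 243*b^2 + 216*b - 1620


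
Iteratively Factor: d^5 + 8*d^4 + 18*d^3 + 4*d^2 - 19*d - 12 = (d + 1)*(d^4 + 7*d^3 + 11*d^2 - 7*d - 12) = (d - 1)*(d + 1)*(d^3 + 8*d^2 + 19*d + 12) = (d - 1)*(d + 1)*(d + 4)*(d^2 + 4*d + 3) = (d - 1)*(d + 1)*(d + 3)*(d + 4)*(d + 1)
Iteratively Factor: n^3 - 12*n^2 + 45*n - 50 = (n - 2)*(n^2 - 10*n + 25) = (n - 5)*(n - 2)*(n - 5)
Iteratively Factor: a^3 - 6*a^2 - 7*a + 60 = (a - 5)*(a^2 - a - 12) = (a - 5)*(a + 3)*(a - 4)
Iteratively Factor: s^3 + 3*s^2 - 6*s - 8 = (s + 4)*(s^2 - s - 2) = (s + 1)*(s + 4)*(s - 2)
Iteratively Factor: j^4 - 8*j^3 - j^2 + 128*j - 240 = (j + 4)*(j^3 - 12*j^2 + 47*j - 60) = (j - 4)*(j + 4)*(j^2 - 8*j + 15) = (j - 4)*(j - 3)*(j + 4)*(j - 5)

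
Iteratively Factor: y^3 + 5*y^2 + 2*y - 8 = (y + 4)*(y^2 + y - 2) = (y - 1)*(y + 4)*(y + 2)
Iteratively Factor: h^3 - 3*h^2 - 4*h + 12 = (h + 2)*(h^2 - 5*h + 6) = (h - 3)*(h + 2)*(h - 2)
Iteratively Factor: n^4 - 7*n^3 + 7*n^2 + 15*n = (n)*(n^3 - 7*n^2 + 7*n + 15) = n*(n + 1)*(n^2 - 8*n + 15) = n*(n - 5)*(n + 1)*(n - 3)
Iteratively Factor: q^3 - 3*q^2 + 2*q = (q - 2)*(q^2 - q) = q*(q - 2)*(q - 1)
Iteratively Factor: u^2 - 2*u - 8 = (u - 4)*(u + 2)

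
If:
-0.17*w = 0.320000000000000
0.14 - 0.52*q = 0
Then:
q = 0.27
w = -1.88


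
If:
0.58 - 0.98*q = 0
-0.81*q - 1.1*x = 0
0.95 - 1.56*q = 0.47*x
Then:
No Solution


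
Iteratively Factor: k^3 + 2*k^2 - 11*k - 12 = (k + 4)*(k^2 - 2*k - 3) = (k + 1)*(k + 4)*(k - 3)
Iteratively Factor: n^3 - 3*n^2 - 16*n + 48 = (n - 4)*(n^2 + n - 12) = (n - 4)*(n + 4)*(n - 3)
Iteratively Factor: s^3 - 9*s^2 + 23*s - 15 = (s - 5)*(s^2 - 4*s + 3) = (s - 5)*(s - 1)*(s - 3)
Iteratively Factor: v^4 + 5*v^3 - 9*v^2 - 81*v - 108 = (v + 3)*(v^3 + 2*v^2 - 15*v - 36) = (v + 3)^2*(v^2 - v - 12) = (v + 3)^3*(v - 4)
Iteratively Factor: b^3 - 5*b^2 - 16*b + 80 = (b - 4)*(b^2 - b - 20) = (b - 4)*(b + 4)*(b - 5)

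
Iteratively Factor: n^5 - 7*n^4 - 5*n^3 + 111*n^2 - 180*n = (n + 4)*(n^4 - 11*n^3 + 39*n^2 - 45*n) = (n - 3)*(n + 4)*(n^3 - 8*n^2 + 15*n) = (n - 3)^2*(n + 4)*(n^2 - 5*n) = (n - 5)*(n - 3)^2*(n + 4)*(n)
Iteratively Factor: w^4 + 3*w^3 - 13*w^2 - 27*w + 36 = (w - 1)*(w^3 + 4*w^2 - 9*w - 36) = (w - 1)*(w + 3)*(w^2 + w - 12) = (w - 1)*(w + 3)*(w + 4)*(w - 3)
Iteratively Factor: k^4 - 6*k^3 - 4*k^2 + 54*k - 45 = (k - 1)*(k^3 - 5*k^2 - 9*k + 45) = (k - 5)*(k - 1)*(k^2 - 9) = (k - 5)*(k - 3)*(k - 1)*(k + 3)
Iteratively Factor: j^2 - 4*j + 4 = (j - 2)*(j - 2)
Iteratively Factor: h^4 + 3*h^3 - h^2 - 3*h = (h)*(h^3 + 3*h^2 - h - 3) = h*(h + 3)*(h^2 - 1) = h*(h - 1)*(h + 3)*(h + 1)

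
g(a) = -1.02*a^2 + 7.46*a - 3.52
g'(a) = 7.46 - 2.04*a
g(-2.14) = -24.16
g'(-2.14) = 11.83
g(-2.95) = -34.40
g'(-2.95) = 13.48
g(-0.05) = -3.90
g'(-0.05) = 7.56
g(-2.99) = -34.94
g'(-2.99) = 13.56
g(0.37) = -0.90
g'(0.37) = 6.71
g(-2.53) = -28.92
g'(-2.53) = 12.62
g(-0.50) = -7.50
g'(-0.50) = 8.48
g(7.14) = -2.25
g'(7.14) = -7.11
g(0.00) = -3.52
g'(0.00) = 7.46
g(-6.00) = -85.00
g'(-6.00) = 19.70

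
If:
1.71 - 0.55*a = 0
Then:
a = 3.11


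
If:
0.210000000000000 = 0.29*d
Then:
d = 0.72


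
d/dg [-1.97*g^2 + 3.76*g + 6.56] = 3.76 - 3.94*g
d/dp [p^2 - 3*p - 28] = 2*p - 3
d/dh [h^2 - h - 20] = 2*h - 1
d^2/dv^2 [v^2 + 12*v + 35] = 2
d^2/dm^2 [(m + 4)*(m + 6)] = 2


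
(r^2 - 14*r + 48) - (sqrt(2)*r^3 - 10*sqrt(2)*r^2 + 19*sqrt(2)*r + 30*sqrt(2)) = -sqrt(2)*r^3 + r^2 + 10*sqrt(2)*r^2 - 19*sqrt(2)*r - 14*r - 30*sqrt(2) + 48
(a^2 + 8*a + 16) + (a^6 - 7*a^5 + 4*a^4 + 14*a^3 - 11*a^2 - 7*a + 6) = a^6 - 7*a^5 + 4*a^4 + 14*a^3 - 10*a^2 + a + 22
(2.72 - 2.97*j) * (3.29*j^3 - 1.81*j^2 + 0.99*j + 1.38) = -9.7713*j^4 + 14.3245*j^3 - 7.8635*j^2 - 1.4058*j + 3.7536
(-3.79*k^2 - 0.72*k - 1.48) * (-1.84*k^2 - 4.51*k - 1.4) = 6.9736*k^4 + 18.4177*k^3 + 11.2764*k^2 + 7.6828*k + 2.072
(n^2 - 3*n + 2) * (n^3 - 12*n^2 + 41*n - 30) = n^5 - 15*n^4 + 79*n^3 - 177*n^2 + 172*n - 60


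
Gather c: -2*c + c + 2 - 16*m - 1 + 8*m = -c - 8*m + 1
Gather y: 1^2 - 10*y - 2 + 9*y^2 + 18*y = 9*y^2 + 8*y - 1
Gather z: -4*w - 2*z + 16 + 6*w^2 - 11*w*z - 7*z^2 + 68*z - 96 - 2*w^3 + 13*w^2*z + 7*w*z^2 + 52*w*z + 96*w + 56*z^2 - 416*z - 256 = -2*w^3 + 6*w^2 + 92*w + z^2*(7*w + 49) + z*(13*w^2 + 41*w - 350) - 336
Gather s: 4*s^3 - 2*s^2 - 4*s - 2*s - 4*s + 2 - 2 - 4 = 4*s^3 - 2*s^2 - 10*s - 4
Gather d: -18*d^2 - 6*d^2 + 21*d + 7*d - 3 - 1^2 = -24*d^2 + 28*d - 4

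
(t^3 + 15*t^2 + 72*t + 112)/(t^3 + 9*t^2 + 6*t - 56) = (t + 4)/(t - 2)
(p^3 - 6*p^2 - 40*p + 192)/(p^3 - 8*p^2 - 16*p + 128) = (p + 6)/(p + 4)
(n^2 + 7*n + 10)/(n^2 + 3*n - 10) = (n + 2)/(n - 2)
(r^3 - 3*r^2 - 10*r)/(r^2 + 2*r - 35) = r*(r + 2)/(r + 7)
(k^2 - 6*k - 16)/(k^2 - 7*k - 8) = (k + 2)/(k + 1)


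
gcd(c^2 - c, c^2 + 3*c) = c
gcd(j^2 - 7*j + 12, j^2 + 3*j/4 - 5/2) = 1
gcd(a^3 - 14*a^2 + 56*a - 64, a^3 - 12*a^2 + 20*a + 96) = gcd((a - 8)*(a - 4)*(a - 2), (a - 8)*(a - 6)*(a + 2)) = a - 8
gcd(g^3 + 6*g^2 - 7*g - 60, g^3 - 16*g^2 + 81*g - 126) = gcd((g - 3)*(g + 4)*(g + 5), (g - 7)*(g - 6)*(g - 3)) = g - 3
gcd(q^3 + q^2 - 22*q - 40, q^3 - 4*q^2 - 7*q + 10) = q^2 - 3*q - 10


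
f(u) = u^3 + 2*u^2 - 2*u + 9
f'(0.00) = -2.00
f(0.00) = 9.00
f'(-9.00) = 205.00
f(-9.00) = -540.00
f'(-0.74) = -3.32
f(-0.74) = 11.17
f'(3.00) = 37.00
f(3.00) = 48.00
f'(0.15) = -1.33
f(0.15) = 8.75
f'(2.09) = 19.46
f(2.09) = 22.69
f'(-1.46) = -1.45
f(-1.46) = 13.07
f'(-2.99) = 12.86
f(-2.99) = 6.13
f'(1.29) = 8.15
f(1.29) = 11.89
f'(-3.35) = 18.27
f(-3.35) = 0.55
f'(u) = 3*u^2 + 4*u - 2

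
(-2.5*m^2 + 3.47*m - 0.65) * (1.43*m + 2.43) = -3.575*m^3 - 1.1129*m^2 + 7.5026*m - 1.5795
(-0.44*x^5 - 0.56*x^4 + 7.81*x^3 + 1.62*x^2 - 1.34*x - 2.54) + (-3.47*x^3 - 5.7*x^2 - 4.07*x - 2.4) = -0.44*x^5 - 0.56*x^4 + 4.34*x^3 - 4.08*x^2 - 5.41*x - 4.94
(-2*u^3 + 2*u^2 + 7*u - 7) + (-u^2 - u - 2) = -2*u^3 + u^2 + 6*u - 9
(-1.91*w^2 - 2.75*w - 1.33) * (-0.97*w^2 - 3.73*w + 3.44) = 1.8527*w^4 + 9.7918*w^3 + 4.9772*w^2 - 4.4991*w - 4.5752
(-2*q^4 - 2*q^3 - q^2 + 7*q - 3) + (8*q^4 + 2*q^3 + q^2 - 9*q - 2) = 6*q^4 - 2*q - 5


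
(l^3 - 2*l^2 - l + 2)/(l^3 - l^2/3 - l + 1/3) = 3*(l - 2)/(3*l - 1)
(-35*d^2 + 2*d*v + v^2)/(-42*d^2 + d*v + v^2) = (-5*d + v)/(-6*d + v)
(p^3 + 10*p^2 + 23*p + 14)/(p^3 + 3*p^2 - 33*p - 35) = (p + 2)/(p - 5)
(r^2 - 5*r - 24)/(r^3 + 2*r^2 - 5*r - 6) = (r - 8)/(r^2 - r - 2)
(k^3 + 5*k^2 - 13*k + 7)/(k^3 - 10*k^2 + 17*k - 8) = (k + 7)/(k - 8)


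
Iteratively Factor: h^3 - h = (h - 1)*(h^2 + h) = h*(h - 1)*(h + 1)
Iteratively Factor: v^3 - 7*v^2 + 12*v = (v - 3)*(v^2 - 4*v) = (v - 4)*(v - 3)*(v)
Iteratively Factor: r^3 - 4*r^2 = (r)*(r^2 - 4*r) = r^2*(r - 4)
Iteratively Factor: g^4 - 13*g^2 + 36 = (g + 2)*(g^3 - 2*g^2 - 9*g + 18) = (g - 3)*(g + 2)*(g^2 + g - 6) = (g - 3)*(g + 2)*(g + 3)*(g - 2)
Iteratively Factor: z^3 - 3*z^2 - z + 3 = (z - 1)*(z^2 - 2*z - 3) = (z - 3)*(z - 1)*(z + 1)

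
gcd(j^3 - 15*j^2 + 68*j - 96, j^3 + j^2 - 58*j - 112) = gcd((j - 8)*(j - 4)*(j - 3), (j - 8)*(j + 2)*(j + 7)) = j - 8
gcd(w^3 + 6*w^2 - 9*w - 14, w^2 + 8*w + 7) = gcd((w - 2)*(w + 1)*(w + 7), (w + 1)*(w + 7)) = w^2 + 8*w + 7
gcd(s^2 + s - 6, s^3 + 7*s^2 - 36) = s^2 + s - 6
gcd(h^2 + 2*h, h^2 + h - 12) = 1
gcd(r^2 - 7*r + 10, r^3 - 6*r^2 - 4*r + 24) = r - 2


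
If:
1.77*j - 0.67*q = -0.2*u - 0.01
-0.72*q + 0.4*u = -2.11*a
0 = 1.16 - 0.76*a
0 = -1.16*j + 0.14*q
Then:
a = 1.53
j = -2.00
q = -16.60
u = -37.94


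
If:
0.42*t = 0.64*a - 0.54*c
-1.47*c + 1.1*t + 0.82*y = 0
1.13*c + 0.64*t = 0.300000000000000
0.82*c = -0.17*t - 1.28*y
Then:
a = 0.27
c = 0.12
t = 0.25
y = -0.11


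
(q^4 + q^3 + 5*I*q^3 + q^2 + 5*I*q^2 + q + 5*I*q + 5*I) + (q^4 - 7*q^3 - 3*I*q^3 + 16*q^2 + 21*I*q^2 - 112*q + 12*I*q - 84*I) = 2*q^4 - 6*q^3 + 2*I*q^3 + 17*q^2 + 26*I*q^2 - 111*q + 17*I*q - 79*I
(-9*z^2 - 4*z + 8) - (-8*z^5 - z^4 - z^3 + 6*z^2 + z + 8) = 8*z^5 + z^4 + z^3 - 15*z^2 - 5*z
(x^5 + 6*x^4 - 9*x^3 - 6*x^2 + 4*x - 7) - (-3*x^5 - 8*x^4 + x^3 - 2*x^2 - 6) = 4*x^5 + 14*x^4 - 10*x^3 - 4*x^2 + 4*x - 1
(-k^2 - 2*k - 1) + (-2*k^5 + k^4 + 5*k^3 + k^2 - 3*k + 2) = -2*k^5 + k^4 + 5*k^3 - 5*k + 1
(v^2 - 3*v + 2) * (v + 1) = v^3 - 2*v^2 - v + 2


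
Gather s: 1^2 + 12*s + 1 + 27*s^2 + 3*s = 27*s^2 + 15*s + 2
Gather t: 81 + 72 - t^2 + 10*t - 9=-t^2 + 10*t + 144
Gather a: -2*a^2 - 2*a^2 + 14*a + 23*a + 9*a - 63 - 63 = -4*a^2 + 46*a - 126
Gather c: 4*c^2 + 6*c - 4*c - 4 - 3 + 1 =4*c^2 + 2*c - 6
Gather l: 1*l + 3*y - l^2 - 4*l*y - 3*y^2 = -l^2 + l*(1 - 4*y) - 3*y^2 + 3*y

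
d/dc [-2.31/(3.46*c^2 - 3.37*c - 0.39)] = (15.9852*c - 7.7847)/(-3.46*c^2 + 3.37*c + 0.39)^2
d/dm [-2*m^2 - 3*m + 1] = -4*m - 3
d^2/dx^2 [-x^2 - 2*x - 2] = -2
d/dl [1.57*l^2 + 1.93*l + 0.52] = 3.14*l + 1.93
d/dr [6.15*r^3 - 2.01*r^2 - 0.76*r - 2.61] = 18.45*r^2 - 4.02*r - 0.76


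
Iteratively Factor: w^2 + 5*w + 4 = (w + 4)*(w + 1)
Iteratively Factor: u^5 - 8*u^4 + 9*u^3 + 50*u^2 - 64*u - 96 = (u - 3)*(u^4 - 5*u^3 - 6*u^2 + 32*u + 32) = (u - 3)*(u + 2)*(u^3 - 7*u^2 + 8*u + 16) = (u - 4)*(u - 3)*(u + 2)*(u^2 - 3*u - 4) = (u - 4)^2*(u - 3)*(u + 2)*(u + 1)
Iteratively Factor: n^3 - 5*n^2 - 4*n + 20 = (n - 2)*(n^2 - 3*n - 10) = (n - 2)*(n + 2)*(n - 5)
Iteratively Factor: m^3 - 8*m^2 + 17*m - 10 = (m - 2)*(m^2 - 6*m + 5) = (m - 2)*(m - 1)*(m - 5)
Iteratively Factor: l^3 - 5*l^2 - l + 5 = (l - 5)*(l^2 - 1) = (l - 5)*(l + 1)*(l - 1)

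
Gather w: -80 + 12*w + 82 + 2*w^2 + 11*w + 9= 2*w^2 + 23*w + 11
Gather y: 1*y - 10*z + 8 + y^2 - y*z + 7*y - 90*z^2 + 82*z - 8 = y^2 + y*(8 - z) - 90*z^2 + 72*z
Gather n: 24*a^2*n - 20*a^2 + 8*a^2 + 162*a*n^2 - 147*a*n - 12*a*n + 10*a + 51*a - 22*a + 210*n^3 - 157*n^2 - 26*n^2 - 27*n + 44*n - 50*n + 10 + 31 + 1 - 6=-12*a^2 + 39*a + 210*n^3 + n^2*(162*a - 183) + n*(24*a^2 - 159*a - 33) + 36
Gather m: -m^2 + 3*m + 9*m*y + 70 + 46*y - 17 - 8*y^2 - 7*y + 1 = -m^2 + m*(9*y + 3) - 8*y^2 + 39*y + 54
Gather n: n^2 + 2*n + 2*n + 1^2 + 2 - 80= n^2 + 4*n - 77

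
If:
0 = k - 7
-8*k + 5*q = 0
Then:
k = 7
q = 56/5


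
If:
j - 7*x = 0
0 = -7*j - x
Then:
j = 0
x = 0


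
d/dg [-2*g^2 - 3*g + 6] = -4*g - 3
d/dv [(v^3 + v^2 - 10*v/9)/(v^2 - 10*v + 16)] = (9*v^4 - 180*v^3 + 352*v^2 + 288*v - 160)/(9*(v^4 - 20*v^3 + 132*v^2 - 320*v + 256))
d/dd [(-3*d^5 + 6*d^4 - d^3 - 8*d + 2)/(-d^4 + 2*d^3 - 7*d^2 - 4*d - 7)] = (3*d^8 - 12*d^7 + 74*d^6 - 36*d^5 + 16*d^4 - 120*d^3 - 47*d^2 + 28*d + 64)/(d^8 - 4*d^7 + 18*d^6 - 20*d^5 + 47*d^4 + 28*d^3 + 114*d^2 + 56*d + 49)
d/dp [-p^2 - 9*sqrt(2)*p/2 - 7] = -2*p - 9*sqrt(2)/2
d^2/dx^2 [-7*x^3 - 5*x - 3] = -42*x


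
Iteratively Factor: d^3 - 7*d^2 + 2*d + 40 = (d - 5)*(d^2 - 2*d - 8) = (d - 5)*(d + 2)*(d - 4)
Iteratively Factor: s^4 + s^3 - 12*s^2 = (s)*(s^3 + s^2 - 12*s) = s^2*(s^2 + s - 12) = s^2*(s + 4)*(s - 3)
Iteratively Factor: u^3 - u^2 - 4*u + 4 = (u - 2)*(u^2 + u - 2) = (u - 2)*(u + 2)*(u - 1)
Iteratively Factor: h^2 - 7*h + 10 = (h - 2)*(h - 5)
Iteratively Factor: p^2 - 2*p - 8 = (p + 2)*(p - 4)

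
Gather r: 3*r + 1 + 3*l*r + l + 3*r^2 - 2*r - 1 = l + 3*r^2 + r*(3*l + 1)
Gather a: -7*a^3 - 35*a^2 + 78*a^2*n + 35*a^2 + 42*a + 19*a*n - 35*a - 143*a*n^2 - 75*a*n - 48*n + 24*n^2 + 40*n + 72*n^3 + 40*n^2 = -7*a^3 + 78*a^2*n + a*(-143*n^2 - 56*n + 7) + 72*n^3 + 64*n^2 - 8*n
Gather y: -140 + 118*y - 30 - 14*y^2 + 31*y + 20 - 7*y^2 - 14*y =-21*y^2 + 135*y - 150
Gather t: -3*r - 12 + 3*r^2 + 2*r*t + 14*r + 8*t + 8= 3*r^2 + 11*r + t*(2*r + 8) - 4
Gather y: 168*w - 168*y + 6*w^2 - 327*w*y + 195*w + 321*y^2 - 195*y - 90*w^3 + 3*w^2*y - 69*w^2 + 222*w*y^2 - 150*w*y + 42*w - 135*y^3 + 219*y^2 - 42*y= -90*w^3 - 63*w^2 + 405*w - 135*y^3 + y^2*(222*w + 540) + y*(3*w^2 - 477*w - 405)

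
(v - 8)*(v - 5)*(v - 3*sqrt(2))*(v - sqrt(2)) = v^4 - 13*v^3 - 4*sqrt(2)*v^3 + 46*v^2 + 52*sqrt(2)*v^2 - 160*sqrt(2)*v - 78*v + 240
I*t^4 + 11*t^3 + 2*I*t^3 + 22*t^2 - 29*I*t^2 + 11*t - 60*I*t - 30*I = (t + 1)*(t - 6*I)*(t - 5*I)*(I*t + I)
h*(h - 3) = h^2 - 3*h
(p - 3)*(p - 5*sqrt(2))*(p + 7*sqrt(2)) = p^3 - 3*p^2 + 2*sqrt(2)*p^2 - 70*p - 6*sqrt(2)*p + 210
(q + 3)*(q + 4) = q^2 + 7*q + 12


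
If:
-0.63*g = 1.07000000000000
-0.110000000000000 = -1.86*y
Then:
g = -1.70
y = 0.06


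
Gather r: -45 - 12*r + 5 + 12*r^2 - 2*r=12*r^2 - 14*r - 40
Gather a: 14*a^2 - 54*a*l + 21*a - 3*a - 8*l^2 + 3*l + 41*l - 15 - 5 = 14*a^2 + a*(18 - 54*l) - 8*l^2 + 44*l - 20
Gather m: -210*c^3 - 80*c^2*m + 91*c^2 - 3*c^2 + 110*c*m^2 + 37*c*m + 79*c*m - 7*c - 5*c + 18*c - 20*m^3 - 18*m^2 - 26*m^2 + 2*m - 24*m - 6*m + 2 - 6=-210*c^3 + 88*c^2 + 6*c - 20*m^3 + m^2*(110*c - 44) + m*(-80*c^2 + 116*c - 28) - 4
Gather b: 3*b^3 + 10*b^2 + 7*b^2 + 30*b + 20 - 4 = 3*b^3 + 17*b^2 + 30*b + 16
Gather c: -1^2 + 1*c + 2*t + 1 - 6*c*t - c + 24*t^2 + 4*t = -6*c*t + 24*t^2 + 6*t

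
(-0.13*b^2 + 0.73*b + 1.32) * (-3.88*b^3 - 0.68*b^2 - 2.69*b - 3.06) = 0.5044*b^5 - 2.744*b^4 - 5.2683*b^3 - 2.4635*b^2 - 5.7846*b - 4.0392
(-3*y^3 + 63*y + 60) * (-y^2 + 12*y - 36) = 3*y^5 - 36*y^4 + 45*y^3 + 696*y^2 - 1548*y - 2160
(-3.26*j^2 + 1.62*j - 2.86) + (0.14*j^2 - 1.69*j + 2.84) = -3.12*j^2 - 0.0699999999999998*j - 0.02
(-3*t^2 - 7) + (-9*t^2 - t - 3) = -12*t^2 - t - 10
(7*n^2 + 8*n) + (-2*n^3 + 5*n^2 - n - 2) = -2*n^3 + 12*n^2 + 7*n - 2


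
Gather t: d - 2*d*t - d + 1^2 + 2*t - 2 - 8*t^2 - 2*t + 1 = -2*d*t - 8*t^2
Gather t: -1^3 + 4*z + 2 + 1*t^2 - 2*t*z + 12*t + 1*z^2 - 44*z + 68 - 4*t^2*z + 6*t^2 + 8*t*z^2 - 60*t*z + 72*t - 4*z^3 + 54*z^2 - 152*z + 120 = t^2*(7 - 4*z) + t*(8*z^2 - 62*z + 84) - 4*z^3 + 55*z^2 - 192*z + 189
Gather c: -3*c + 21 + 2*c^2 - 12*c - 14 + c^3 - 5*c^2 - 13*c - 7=c^3 - 3*c^2 - 28*c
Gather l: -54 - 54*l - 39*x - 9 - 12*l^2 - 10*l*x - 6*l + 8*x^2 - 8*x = -12*l^2 + l*(-10*x - 60) + 8*x^2 - 47*x - 63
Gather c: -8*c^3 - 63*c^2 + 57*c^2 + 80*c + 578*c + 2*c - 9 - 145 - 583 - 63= -8*c^3 - 6*c^2 + 660*c - 800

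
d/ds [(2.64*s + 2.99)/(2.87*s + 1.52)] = (-13.111595*s - 6.94412)/(2.87*s + 1.52)^3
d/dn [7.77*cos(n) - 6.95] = -7.77*sin(n)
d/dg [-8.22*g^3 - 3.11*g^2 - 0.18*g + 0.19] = -24.66*g^2 - 6.22*g - 0.18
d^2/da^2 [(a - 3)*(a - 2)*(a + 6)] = 6*a + 2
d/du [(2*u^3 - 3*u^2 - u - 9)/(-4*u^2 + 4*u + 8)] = (-2*u^4 + 4*u^3 + 8*u^2 - 30*u + 7)/(4*(u^4 - 2*u^3 - 3*u^2 + 4*u + 4))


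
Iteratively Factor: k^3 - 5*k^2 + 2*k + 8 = (k + 1)*(k^2 - 6*k + 8) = (k - 2)*(k + 1)*(k - 4)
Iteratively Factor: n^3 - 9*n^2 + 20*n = (n)*(n^2 - 9*n + 20) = n*(n - 5)*(n - 4)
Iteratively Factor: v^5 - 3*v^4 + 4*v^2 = (v + 1)*(v^4 - 4*v^3 + 4*v^2) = (v - 2)*(v + 1)*(v^3 - 2*v^2) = v*(v - 2)*(v + 1)*(v^2 - 2*v) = v*(v - 2)^2*(v + 1)*(v)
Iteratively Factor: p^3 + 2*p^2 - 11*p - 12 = (p + 1)*(p^2 + p - 12) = (p + 1)*(p + 4)*(p - 3)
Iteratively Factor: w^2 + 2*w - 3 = (w - 1)*(w + 3)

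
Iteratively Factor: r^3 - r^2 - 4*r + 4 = (r - 2)*(r^2 + r - 2) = (r - 2)*(r - 1)*(r + 2)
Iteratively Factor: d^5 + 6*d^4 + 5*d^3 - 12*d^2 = (d)*(d^4 + 6*d^3 + 5*d^2 - 12*d) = d^2*(d^3 + 6*d^2 + 5*d - 12) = d^2*(d + 3)*(d^2 + 3*d - 4) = d^2*(d + 3)*(d + 4)*(d - 1)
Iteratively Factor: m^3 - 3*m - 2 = (m + 1)*(m^2 - m - 2) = (m + 1)^2*(m - 2)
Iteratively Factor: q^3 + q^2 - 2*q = (q)*(q^2 + q - 2) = q*(q - 1)*(q + 2)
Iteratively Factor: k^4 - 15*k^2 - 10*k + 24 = (k - 1)*(k^3 + k^2 - 14*k - 24) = (k - 4)*(k - 1)*(k^2 + 5*k + 6) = (k - 4)*(k - 1)*(k + 3)*(k + 2)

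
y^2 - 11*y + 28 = (y - 7)*(y - 4)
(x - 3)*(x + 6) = x^2 + 3*x - 18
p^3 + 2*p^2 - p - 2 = (p - 1)*(p + 1)*(p + 2)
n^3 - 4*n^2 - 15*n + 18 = (n - 6)*(n - 1)*(n + 3)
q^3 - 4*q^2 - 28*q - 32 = (q - 8)*(q + 2)^2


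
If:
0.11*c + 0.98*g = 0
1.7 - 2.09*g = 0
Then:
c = -7.25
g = 0.81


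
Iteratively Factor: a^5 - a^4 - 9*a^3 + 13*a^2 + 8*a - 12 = (a + 3)*(a^4 - 4*a^3 + 3*a^2 + 4*a - 4) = (a - 2)*(a + 3)*(a^3 - 2*a^2 - a + 2) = (a - 2)^2*(a + 3)*(a^2 - 1) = (a - 2)^2*(a - 1)*(a + 3)*(a + 1)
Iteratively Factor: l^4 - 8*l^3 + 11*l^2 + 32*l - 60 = (l - 2)*(l^3 - 6*l^2 - l + 30) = (l - 5)*(l - 2)*(l^2 - l - 6) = (l - 5)*(l - 2)*(l + 2)*(l - 3)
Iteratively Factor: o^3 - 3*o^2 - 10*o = (o - 5)*(o^2 + 2*o) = o*(o - 5)*(o + 2)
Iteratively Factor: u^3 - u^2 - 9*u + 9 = (u - 3)*(u^2 + 2*u - 3) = (u - 3)*(u + 3)*(u - 1)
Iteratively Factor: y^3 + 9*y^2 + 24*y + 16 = (y + 4)*(y^2 + 5*y + 4) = (y + 4)^2*(y + 1)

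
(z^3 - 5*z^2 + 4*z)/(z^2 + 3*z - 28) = z*(z - 1)/(z + 7)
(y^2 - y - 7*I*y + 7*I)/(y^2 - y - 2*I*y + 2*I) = (y - 7*I)/(y - 2*I)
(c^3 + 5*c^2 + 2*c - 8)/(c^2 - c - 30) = (-c^3 - 5*c^2 - 2*c + 8)/(-c^2 + c + 30)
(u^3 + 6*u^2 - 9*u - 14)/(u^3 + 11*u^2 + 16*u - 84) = (u + 1)/(u + 6)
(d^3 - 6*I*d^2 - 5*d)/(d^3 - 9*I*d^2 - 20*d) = (d - I)/(d - 4*I)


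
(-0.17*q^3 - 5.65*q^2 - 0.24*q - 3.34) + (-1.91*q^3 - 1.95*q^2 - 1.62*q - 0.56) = -2.08*q^3 - 7.6*q^2 - 1.86*q - 3.9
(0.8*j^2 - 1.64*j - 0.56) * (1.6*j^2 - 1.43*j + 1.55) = 1.28*j^4 - 3.768*j^3 + 2.6892*j^2 - 1.7412*j - 0.868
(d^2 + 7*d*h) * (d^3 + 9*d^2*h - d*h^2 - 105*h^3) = d^5 + 16*d^4*h + 62*d^3*h^2 - 112*d^2*h^3 - 735*d*h^4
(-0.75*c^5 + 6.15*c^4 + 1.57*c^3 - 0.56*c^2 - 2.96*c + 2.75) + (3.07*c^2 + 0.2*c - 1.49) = -0.75*c^5 + 6.15*c^4 + 1.57*c^3 + 2.51*c^2 - 2.76*c + 1.26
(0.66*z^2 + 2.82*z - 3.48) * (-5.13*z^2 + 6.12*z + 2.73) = -3.3858*z^4 - 10.4274*z^3 + 36.9126*z^2 - 13.599*z - 9.5004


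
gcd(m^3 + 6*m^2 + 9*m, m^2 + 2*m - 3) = m + 3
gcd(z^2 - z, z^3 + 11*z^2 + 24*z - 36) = z - 1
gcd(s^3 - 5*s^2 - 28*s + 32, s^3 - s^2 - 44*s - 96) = s^2 - 4*s - 32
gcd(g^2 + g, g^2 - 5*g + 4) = 1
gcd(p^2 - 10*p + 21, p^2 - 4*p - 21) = p - 7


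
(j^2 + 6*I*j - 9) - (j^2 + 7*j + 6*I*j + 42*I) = -7*j - 9 - 42*I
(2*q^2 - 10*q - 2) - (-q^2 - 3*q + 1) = 3*q^2 - 7*q - 3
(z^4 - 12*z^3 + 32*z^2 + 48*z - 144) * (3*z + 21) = 3*z^5 - 15*z^4 - 156*z^3 + 816*z^2 + 576*z - 3024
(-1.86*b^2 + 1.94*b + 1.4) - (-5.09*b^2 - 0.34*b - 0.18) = 3.23*b^2 + 2.28*b + 1.58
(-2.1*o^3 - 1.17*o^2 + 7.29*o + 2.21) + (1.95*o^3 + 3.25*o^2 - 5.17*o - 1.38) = -0.15*o^3 + 2.08*o^2 + 2.12*o + 0.83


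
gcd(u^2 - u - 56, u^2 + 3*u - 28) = u + 7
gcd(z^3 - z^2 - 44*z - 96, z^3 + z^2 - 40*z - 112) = z + 4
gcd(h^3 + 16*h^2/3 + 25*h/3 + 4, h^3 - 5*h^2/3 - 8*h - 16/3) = h^2 + 7*h/3 + 4/3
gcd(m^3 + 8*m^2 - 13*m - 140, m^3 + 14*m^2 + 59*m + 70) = m^2 + 12*m + 35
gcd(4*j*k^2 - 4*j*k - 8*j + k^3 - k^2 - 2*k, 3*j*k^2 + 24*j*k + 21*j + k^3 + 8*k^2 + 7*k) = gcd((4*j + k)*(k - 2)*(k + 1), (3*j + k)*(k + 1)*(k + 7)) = k + 1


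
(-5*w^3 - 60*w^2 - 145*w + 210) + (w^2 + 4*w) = -5*w^3 - 59*w^2 - 141*w + 210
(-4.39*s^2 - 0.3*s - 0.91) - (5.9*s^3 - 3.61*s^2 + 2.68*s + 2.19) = -5.9*s^3 - 0.78*s^2 - 2.98*s - 3.1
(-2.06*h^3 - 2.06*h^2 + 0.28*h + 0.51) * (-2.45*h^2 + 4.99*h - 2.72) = 5.047*h^5 - 5.2324*h^4 - 5.3622*h^3 + 5.7509*h^2 + 1.7833*h - 1.3872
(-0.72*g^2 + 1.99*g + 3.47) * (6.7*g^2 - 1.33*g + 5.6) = -4.824*g^4 + 14.2906*g^3 + 16.5703*g^2 + 6.5289*g + 19.432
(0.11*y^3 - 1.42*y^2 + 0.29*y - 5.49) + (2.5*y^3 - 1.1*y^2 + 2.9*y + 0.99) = 2.61*y^3 - 2.52*y^2 + 3.19*y - 4.5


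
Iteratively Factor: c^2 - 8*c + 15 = (c - 3)*(c - 5)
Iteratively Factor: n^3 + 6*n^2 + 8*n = (n + 4)*(n^2 + 2*n) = (n + 2)*(n + 4)*(n)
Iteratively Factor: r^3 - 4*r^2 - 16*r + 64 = (r - 4)*(r^2 - 16) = (r - 4)*(r + 4)*(r - 4)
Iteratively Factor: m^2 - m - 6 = (m + 2)*(m - 3)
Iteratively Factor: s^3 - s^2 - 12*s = (s + 3)*(s^2 - 4*s) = (s - 4)*(s + 3)*(s)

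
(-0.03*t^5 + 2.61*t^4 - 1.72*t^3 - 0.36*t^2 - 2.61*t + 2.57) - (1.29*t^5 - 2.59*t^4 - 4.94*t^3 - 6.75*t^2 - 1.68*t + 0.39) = -1.32*t^5 + 5.2*t^4 + 3.22*t^3 + 6.39*t^2 - 0.93*t + 2.18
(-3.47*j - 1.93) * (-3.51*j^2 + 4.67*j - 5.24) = 12.1797*j^3 - 9.4306*j^2 + 9.1697*j + 10.1132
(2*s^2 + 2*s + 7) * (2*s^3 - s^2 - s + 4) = 4*s^5 + 2*s^4 + 10*s^3 - s^2 + s + 28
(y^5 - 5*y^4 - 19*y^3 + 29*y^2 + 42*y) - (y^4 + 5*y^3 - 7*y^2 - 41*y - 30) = y^5 - 6*y^4 - 24*y^3 + 36*y^2 + 83*y + 30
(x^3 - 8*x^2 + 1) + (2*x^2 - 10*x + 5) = x^3 - 6*x^2 - 10*x + 6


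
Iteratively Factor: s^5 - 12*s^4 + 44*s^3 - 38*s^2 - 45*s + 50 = (s - 5)*(s^4 - 7*s^3 + 9*s^2 + 7*s - 10) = (s - 5)*(s + 1)*(s^3 - 8*s^2 + 17*s - 10) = (s - 5)^2*(s + 1)*(s^2 - 3*s + 2) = (s - 5)^2*(s - 1)*(s + 1)*(s - 2)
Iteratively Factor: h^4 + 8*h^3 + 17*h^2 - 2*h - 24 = (h - 1)*(h^3 + 9*h^2 + 26*h + 24) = (h - 1)*(h + 3)*(h^2 + 6*h + 8) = (h - 1)*(h + 2)*(h + 3)*(h + 4)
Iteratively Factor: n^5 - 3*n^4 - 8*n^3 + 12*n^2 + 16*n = (n)*(n^4 - 3*n^3 - 8*n^2 + 12*n + 16) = n*(n - 4)*(n^3 + n^2 - 4*n - 4) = n*(n - 4)*(n + 1)*(n^2 - 4) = n*(n - 4)*(n - 2)*(n + 1)*(n + 2)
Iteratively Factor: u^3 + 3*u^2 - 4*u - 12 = (u + 3)*(u^2 - 4) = (u - 2)*(u + 3)*(u + 2)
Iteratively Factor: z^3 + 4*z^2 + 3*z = (z)*(z^2 + 4*z + 3) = z*(z + 3)*(z + 1)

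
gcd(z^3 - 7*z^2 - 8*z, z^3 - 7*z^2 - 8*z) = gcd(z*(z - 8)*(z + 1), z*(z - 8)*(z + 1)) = z^3 - 7*z^2 - 8*z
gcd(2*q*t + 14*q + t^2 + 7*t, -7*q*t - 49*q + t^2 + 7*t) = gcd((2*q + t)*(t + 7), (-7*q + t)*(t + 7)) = t + 7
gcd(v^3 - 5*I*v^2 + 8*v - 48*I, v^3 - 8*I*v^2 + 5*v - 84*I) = v^2 - I*v + 12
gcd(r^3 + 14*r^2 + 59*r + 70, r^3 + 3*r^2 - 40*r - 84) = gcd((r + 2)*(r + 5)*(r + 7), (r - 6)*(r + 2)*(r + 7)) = r^2 + 9*r + 14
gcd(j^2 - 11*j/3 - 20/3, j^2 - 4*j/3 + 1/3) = 1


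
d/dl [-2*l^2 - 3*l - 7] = -4*l - 3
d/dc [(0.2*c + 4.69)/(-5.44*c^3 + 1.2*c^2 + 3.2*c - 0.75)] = (2.176*c^3 + 76.3008*c^2 - 11.256*c - 15.158)/(29.5936*c^6 - 13.056*c^5 - 33.376*c^4 + 15.84*c^3 + 8.44*c^2 - 4.8*c + 0.5625)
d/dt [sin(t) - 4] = cos(t)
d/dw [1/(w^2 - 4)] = -2*w/(w^2 - 4)^2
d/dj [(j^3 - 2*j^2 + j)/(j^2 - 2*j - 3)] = (j^4 - 4*j^3 - 6*j^2 + 12*j - 3)/(j^4 - 4*j^3 - 2*j^2 + 12*j + 9)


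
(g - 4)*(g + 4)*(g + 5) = g^3 + 5*g^2 - 16*g - 80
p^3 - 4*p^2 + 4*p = p*(p - 2)^2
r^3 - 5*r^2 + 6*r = r*(r - 3)*(r - 2)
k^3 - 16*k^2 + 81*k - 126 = (k - 7)*(k - 6)*(k - 3)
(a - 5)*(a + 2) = a^2 - 3*a - 10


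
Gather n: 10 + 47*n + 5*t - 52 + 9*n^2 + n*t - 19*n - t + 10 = 9*n^2 + n*(t + 28) + 4*t - 32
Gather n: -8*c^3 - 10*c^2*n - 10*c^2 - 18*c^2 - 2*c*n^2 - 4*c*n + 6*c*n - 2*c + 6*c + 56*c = -8*c^3 - 28*c^2 - 2*c*n^2 + 60*c + n*(-10*c^2 + 2*c)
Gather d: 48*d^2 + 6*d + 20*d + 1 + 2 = 48*d^2 + 26*d + 3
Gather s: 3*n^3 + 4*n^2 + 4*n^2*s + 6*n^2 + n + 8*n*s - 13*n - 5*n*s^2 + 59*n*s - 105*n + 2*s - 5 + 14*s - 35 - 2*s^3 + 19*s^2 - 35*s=3*n^3 + 10*n^2 - 117*n - 2*s^3 + s^2*(19 - 5*n) + s*(4*n^2 + 67*n - 19) - 40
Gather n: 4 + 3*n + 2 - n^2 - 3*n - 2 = 4 - n^2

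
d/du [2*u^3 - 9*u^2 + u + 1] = 6*u^2 - 18*u + 1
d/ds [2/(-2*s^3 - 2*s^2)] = (3*s + 2)/(s^3*(s + 1)^2)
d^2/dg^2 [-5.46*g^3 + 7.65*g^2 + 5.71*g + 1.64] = 15.3 - 32.76*g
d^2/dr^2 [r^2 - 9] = 2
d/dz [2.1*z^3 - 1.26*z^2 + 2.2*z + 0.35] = 6.3*z^2 - 2.52*z + 2.2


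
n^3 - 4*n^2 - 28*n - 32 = (n - 8)*(n + 2)^2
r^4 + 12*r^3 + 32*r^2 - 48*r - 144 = (r - 2)*(r + 2)*(r + 6)^2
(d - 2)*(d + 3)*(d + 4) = d^3 + 5*d^2 - 2*d - 24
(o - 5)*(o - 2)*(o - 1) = o^3 - 8*o^2 + 17*o - 10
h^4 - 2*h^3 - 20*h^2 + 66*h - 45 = (h - 3)^2*(h - 1)*(h + 5)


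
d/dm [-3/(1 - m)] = -3/(m - 1)^2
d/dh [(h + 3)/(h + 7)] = 4/(h + 7)^2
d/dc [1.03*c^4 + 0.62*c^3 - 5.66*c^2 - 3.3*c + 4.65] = 4.12*c^3 + 1.86*c^2 - 11.32*c - 3.3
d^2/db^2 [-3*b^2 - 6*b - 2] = -6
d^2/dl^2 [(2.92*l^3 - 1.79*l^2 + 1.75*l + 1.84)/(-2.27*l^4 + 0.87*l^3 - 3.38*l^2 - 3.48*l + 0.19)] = (-30.092936*l^9 + 55.342146*l^8 + 5.00262599999996*l^7 + 146.674818*l^6 - 232.447734*l^5 - 100.16958*l^4 - 157.974286*l^3 - 80.271024*l^2 - 135.407556*l - 49.11453)/(11.697083*l^12 - 13.449069*l^11 + 57.404895*l^10 + 13.086801*l^9 + 41.302065*l^8 + 140.539626*l^7 + 50.508371*l^6 + 82.009332*l^5 + 119.984853*l^4 + 28.640835*l^3 - 6.536874*l^2 + 0.376884*l - 0.006859)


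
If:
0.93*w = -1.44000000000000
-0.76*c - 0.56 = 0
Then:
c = -0.74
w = -1.55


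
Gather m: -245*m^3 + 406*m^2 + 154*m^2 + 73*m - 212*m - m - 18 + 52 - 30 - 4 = -245*m^3 + 560*m^2 - 140*m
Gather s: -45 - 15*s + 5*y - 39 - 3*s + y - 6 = -18*s + 6*y - 90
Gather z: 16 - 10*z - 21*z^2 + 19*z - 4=-21*z^2 + 9*z + 12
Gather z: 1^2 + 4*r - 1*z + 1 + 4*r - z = 8*r - 2*z + 2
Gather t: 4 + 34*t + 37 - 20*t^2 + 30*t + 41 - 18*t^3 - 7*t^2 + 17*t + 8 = -18*t^3 - 27*t^2 + 81*t + 90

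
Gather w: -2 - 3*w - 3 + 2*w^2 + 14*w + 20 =2*w^2 + 11*w + 15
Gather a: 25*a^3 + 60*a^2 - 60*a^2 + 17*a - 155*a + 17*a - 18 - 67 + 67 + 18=25*a^3 - 121*a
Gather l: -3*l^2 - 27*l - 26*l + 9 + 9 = -3*l^2 - 53*l + 18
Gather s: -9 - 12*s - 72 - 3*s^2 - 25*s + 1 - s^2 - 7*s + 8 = -4*s^2 - 44*s - 72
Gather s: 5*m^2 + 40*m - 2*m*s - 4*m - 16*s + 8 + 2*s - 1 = 5*m^2 + 36*m + s*(-2*m - 14) + 7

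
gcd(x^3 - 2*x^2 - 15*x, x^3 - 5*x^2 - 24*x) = x^2 + 3*x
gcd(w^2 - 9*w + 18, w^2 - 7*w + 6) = w - 6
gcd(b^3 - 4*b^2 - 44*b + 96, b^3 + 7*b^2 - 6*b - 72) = b + 6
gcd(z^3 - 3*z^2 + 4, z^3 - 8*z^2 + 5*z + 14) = z^2 - z - 2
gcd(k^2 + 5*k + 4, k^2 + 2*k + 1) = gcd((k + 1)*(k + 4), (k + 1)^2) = k + 1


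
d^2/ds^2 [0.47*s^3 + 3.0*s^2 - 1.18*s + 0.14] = 2.82*s + 6.0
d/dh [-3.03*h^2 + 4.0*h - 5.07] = 4.0 - 6.06*h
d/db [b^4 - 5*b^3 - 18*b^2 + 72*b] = 4*b^3 - 15*b^2 - 36*b + 72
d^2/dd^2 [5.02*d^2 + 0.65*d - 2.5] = 10.0400000000000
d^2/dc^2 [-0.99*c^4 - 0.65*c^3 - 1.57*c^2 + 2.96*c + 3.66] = -11.88*c^2 - 3.9*c - 3.14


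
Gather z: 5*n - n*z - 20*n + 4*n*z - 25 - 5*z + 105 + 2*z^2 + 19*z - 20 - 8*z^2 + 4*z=-15*n - 6*z^2 + z*(3*n + 18) + 60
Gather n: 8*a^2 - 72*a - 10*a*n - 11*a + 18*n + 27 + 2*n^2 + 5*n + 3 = 8*a^2 - 83*a + 2*n^2 + n*(23 - 10*a) + 30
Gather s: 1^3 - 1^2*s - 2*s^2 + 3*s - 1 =-2*s^2 + 2*s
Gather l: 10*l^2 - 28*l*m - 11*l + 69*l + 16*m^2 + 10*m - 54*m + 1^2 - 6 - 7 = 10*l^2 + l*(58 - 28*m) + 16*m^2 - 44*m - 12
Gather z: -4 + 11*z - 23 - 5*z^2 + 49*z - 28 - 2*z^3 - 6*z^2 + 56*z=-2*z^3 - 11*z^2 + 116*z - 55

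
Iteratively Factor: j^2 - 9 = (j - 3)*(j + 3)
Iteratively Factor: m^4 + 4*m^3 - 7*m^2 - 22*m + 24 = (m - 1)*(m^3 + 5*m^2 - 2*m - 24) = (m - 2)*(m - 1)*(m^2 + 7*m + 12) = (m - 2)*(m - 1)*(m + 3)*(m + 4)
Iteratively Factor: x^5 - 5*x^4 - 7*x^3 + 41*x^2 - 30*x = (x - 5)*(x^4 - 7*x^2 + 6*x) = (x - 5)*(x - 2)*(x^3 + 2*x^2 - 3*x) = x*(x - 5)*(x - 2)*(x^2 + 2*x - 3) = x*(x - 5)*(x - 2)*(x - 1)*(x + 3)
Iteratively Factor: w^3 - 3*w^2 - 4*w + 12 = (w - 2)*(w^2 - w - 6) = (w - 2)*(w + 2)*(w - 3)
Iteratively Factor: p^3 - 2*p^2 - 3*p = (p - 3)*(p^2 + p) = (p - 3)*(p + 1)*(p)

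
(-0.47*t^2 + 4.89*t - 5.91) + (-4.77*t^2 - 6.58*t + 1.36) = -5.24*t^2 - 1.69*t - 4.55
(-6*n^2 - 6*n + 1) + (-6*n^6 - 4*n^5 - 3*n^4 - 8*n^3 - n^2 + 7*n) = -6*n^6 - 4*n^5 - 3*n^4 - 8*n^3 - 7*n^2 + n + 1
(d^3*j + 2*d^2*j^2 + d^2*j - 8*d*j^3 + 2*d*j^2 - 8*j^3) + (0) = d^3*j + 2*d^2*j^2 + d^2*j - 8*d*j^3 + 2*d*j^2 - 8*j^3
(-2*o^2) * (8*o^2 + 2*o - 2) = -16*o^4 - 4*o^3 + 4*o^2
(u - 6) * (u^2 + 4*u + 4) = u^3 - 2*u^2 - 20*u - 24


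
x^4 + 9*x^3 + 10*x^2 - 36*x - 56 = (x - 2)*(x + 2)^2*(x + 7)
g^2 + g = g*(g + 1)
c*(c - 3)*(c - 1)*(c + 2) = c^4 - 2*c^3 - 5*c^2 + 6*c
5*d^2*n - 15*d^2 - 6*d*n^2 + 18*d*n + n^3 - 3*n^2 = (-5*d + n)*(-d + n)*(n - 3)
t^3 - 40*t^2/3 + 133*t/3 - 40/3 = (t - 8)*(t - 5)*(t - 1/3)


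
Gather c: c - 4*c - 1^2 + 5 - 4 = -3*c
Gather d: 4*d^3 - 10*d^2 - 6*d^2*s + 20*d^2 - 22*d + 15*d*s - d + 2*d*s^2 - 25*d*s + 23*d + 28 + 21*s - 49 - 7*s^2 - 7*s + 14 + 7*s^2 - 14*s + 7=4*d^3 + d^2*(10 - 6*s) + d*(2*s^2 - 10*s)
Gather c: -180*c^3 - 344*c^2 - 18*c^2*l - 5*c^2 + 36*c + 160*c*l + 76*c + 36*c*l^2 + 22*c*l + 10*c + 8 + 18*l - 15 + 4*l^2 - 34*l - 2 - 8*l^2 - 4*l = -180*c^3 + c^2*(-18*l - 349) + c*(36*l^2 + 182*l + 122) - 4*l^2 - 20*l - 9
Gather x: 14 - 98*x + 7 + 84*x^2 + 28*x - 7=84*x^2 - 70*x + 14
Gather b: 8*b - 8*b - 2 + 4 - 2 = 0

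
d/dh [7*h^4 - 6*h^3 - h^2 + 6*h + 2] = 28*h^3 - 18*h^2 - 2*h + 6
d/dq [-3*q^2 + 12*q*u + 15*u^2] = -6*q + 12*u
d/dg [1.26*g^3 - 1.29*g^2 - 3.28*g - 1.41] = 3.78*g^2 - 2.58*g - 3.28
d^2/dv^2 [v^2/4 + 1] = 1/2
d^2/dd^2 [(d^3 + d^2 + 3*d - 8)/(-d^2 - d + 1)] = 8*(-d^3 + 6*d^2 + 3*d + 3)/(d^6 + 3*d^5 - 5*d^3 + 3*d - 1)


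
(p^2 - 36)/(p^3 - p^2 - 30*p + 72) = (p - 6)/(p^2 - 7*p + 12)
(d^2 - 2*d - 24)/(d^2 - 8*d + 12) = (d + 4)/(d - 2)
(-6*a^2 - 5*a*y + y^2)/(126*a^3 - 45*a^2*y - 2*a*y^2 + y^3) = (a + y)/(-21*a^2 + 4*a*y + y^2)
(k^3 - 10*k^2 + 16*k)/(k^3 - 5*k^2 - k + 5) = k*(k^2 - 10*k + 16)/(k^3 - 5*k^2 - k + 5)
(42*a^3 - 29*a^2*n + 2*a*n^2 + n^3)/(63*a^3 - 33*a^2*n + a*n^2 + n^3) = (2*a - n)/(3*a - n)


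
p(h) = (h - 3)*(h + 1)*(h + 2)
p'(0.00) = -7.00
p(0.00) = -6.00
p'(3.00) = 20.00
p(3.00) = 0.00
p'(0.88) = -4.68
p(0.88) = -11.48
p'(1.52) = -0.07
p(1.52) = -13.13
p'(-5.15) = 72.57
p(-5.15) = -106.54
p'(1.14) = -3.10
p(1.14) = -12.50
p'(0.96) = -4.24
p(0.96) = -11.84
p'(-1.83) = 3.05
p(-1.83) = 0.68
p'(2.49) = 11.60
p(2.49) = -7.99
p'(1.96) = 4.52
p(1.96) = -12.19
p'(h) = (h - 3)*(h + 1) + (h - 3)*(h + 2) + (h + 1)*(h + 2) = 3*h^2 - 7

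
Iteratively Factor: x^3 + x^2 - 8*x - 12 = (x + 2)*(x^2 - x - 6) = (x - 3)*(x + 2)*(x + 2)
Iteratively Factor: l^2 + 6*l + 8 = (l + 4)*(l + 2)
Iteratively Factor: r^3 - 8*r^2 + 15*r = (r - 3)*(r^2 - 5*r) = r*(r - 3)*(r - 5)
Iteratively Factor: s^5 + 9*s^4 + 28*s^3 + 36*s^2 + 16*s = (s + 2)*(s^4 + 7*s^3 + 14*s^2 + 8*s) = (s + 2)*(s + 4)*(s^3 + 3*s^2 + 2*s) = s*(s + 2)*(s + 4)*(s^2 + 3*s + 2) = s*(s + 1)*(s + 2)*(s + 4)*(s + 2)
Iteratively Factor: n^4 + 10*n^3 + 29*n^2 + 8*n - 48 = (n + 3)*(n^3 + 7*n^2 + 8*n - 16) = (n + 3)*(n + 4)*(n^2 + 3*n - 4) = (n - 1)*(n + 3)*(n + 4)*(n + 4)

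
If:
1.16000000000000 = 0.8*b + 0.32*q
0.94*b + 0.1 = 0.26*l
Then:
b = 1.45 - 0.4*q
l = 5.62692307692308 - 1.44615384615385*q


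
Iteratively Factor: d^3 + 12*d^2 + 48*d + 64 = (d + 4)*(d^2 + 8*d + 16) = (d + 4)^2*(d + 4)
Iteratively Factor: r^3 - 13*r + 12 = (r + 4)*(r^2 - 4*r + 3) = (r - 1)*(r + 4)*(r - 3)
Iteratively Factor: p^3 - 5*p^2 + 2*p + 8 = (p + 1)*(p^2 - 6*p + 8) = (p - 4)*(p + 1)*(p - 2)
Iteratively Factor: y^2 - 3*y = (y)*(y - 3)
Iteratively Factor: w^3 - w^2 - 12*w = (w - 4)*(w^2 + 3*w) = (w - 4)*(w + 3)*(w)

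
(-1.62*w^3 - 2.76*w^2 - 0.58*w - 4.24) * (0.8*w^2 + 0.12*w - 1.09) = -1.296*w^5 - 2.4024*w^4 + 0.9706*w^3 - 0.4532*w^2 + 0.1234*w + 4.6216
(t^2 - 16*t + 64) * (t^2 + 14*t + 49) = t^4 - 2*t^3 - 111*t^2 + 112*t + 3136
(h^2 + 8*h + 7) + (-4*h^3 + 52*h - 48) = -4*h^3 + h^2 + 60*h - 41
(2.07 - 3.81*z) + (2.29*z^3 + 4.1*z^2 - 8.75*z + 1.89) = 2.29*z^3 + 4.1*z^2 - 12.56*z + 3.96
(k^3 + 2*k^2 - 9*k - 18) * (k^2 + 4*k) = k^5 + 6*k^4 - k^3 - 54*k^2 - 72*k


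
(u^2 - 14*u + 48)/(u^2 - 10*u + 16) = (u - 6)/(u - 2)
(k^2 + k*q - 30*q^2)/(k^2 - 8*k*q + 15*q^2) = (-k - 6*q)/(-k + 3*q)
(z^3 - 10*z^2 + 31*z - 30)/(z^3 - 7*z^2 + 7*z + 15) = (z - 2)/(z + 1)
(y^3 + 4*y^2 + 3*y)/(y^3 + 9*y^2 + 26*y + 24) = y*(y + 1)/(y^2 + 6*y + 8)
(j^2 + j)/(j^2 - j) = (j + 1)/(j - 1)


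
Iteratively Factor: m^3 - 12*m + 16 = (m - 2)*(m^2 + 2*m - 8) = (m - 2)*(m + 4)*(m - 2)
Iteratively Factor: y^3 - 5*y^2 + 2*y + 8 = (y - 4)*(y^2 - y - 2) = (y - 4)*(y - 2)*(y + 1)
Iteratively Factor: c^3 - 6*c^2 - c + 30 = (c + 2)*(c^2 - 8*c + 15) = (c - 3)*(c + 2)*(c - 5)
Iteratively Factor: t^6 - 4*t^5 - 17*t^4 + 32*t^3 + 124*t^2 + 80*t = (t + 2)*(t^5 - 6*t^4 - 5*t^3 + 42*t^2 + 40*t) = (t - 4)*(t + 2)*(t^4 - 2*t^3 - 13*t^2 - 10*t) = (t - 5)*(t - 4)*(t + 2)*(t^3 + 3*t^2 + 2*t) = (t - 5)*(t - 4)*(t + 1)*(t + 2)*(t^2 + 2*t) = t*(t - 5)*(t - 4)*(t + 1)*(t + 2)*(t + 2)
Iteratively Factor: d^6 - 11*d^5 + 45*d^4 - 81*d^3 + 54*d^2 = (d - 2)*(d^5 - 9*d^4 + 27*d^3 - 27*d^2) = d*(d - 2)*(d^4 - 9*d^3 + 27*d^2 - 27*d) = d*(d - 3)*(d - 2)*(d^3 - 6*d^2 + 9*d) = d*(d - 3)^2*(d - 2)*(d^2 - 3*d) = d*(d - 3)^3*(d - 2)*(d)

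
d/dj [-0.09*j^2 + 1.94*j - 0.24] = 1.94 - 0.18*j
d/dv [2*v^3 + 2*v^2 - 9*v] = 6*v^2 + 4*v - 9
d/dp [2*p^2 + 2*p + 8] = 4*p + 2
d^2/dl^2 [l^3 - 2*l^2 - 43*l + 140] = 6*l - 4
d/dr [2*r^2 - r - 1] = 4*r - 1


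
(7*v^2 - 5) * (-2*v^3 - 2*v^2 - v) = -14*v^5 - 14*v^4 + 3*v^3 + 10*v^2 + 5*v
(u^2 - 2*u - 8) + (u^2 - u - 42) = 2*u^2 - 3*u - 50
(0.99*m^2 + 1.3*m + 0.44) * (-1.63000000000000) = -1.6137*m^2 - 2.119*m - 0.7172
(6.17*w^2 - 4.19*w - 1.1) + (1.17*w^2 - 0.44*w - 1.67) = 7.34*w^2 - 4.63*w - 2.77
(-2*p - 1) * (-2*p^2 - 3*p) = 4*p^3 + 8*p^2 + 3*p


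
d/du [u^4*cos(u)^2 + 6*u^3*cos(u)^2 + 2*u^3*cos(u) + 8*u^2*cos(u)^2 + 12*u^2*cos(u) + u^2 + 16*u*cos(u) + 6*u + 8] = -u^4*sin(2*u) - 2*u^3*sin(u) - 6*u^3*sin(2*u) + 4*u^3*cos(u)^2 - 12*u^2*sin(u) - 8*u^2*sin(2*u) + 18*u^2*cos(u)^2 + 6*u^2*cos(u) - 16*u*sin(u) + 16*u*cos(u)^2 + 24*u*cos(u) + 2*u + 16*cos(u) + 6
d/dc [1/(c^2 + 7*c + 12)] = (-2*c - 7)/(c^2 + 7*c + 12)^2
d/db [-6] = 0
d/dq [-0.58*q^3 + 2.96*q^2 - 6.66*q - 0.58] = -1.74*q^2 + 5.92*q - 6.66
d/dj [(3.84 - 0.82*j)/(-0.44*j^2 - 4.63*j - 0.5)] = (-0.3608*j^2 + 3.3792*j + 18.1892)/(0.1936*j^4 + 4.0744*j^3 + 21.8769*j^2 + 4.63*j + 0.25)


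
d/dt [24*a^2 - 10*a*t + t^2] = -10*a + 2*t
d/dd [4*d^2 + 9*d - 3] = 8*d + 9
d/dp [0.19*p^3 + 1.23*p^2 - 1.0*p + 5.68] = 0.57*p^2 + 2.46*p - 1.0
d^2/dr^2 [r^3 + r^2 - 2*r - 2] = 6*r + 2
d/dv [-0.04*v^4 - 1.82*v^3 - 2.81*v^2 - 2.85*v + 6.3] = -0.16*v^3 - 5.46*v^2 - 5.62*v - 2.85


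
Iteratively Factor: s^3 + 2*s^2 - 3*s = (s)*(s^2 + 2*s - 3) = s*(s + 3)*(s - 1)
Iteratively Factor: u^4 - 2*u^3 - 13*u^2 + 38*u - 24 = (u - 3)*(u^3 + u^2 - 10*u + 8) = (u - 3)*(u - 1)*(u^2 + 2*u - 8) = (u - 3)*(u - 2)*(u - 1)*(u + 4)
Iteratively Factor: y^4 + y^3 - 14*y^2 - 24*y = (y)*(y^3 + y^2 - 14*y - 24) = y*(y + 3)*(y^2 - 2*y - 8) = y*(y - 4)*(y + 3)*(y + 2)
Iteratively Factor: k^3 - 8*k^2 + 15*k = (k - 5)*(k^2 - 3*k) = (k - 5)*(k - 3)*(k)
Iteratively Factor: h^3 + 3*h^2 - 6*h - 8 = (h + 4)*(h^2 - h - 2) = (h - 2)*(h + 4)*(h + 1)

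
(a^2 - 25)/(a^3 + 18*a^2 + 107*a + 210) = (a - 5)/(a^2 + 13*a + 42)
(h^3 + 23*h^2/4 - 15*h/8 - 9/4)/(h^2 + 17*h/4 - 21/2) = (8*h^2 - 2*h - 3)/(2*(4*h - 7))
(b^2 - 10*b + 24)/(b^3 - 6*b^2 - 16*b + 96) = 1/(b + 4)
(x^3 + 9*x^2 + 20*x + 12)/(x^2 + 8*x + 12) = x + 1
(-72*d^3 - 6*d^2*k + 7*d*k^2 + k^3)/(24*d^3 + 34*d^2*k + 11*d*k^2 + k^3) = (-3*d + k)/(d + k)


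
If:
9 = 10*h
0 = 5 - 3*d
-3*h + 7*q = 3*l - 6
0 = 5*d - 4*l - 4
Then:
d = 5/3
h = 9/10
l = 13/12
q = -1/140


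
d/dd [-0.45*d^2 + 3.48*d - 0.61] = 3.48 - 0.9*d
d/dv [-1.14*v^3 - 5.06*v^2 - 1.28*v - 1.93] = -3.42*v^2 - 10.12*v - 1.28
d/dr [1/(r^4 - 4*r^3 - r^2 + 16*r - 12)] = 2*(-2*r^3 + 6*r^2 + r - 8)/(-r^4 + 4*r^3 + r^2 - 16*r + 12)^2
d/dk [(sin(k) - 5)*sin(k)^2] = (3*sin(k) - 10)*sin(k)*cos(k)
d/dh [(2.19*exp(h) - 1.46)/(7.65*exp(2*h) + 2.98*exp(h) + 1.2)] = (-16.7535*exp(2*h) + 22.338*exp(h) + 6.9788)*exp(h)/(58.5225*exp(4*h) + 45.594*exp(3*h) + 27.2404*exp(2*h) + 7.152*exp(h) + 1.44)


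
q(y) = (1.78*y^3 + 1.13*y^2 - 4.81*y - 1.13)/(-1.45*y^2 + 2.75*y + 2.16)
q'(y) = (2.9*y - 2.75)*(1.78*y^3 + 1.13*y^2 - 4.81*y - 1.13)/(-1.45*y^2 + 2.75*y + 2.16)^2 + (5.34*y^2 + 2.26*y - 4.81)/(-1.45*y^2 + 2.75*y + 2.16) = (-2.581*y^4 + 9.79*y^3 + 7.6674*y^2 + 1.6046*y - 7.2821)/(2.1025*y^4 - 7.975*y^3 + 1.2985*y^2 + 11.88*y + 4.6656)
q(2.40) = 45.20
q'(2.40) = 543.29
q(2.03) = 4.90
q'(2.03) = 21.02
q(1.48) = -0.00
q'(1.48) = 3.35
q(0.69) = -0.99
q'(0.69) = 0.01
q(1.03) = -0.85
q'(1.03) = 0.86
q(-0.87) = -2.06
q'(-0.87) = -6.11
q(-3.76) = 2.15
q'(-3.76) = -1.14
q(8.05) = -13.81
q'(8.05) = -1.08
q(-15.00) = 15.55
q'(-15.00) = -1.21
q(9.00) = -14.85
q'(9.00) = -1.12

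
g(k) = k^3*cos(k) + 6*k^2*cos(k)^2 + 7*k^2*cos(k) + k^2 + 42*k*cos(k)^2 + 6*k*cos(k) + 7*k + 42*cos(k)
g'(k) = -k^3*sin(k) - 12*k^2*sin(k)*cos(k) - 7*k^2*sin(k) + 3*k^2*cos(k) - 84*k*sin(k)*cos(k) - 6*k*sin(k) + 12*k*cos(k)^2 + 14*k*cos(k) + 2*k - 42*sin(k) + 42*cos(k)^2 + 6*cos(k) + 7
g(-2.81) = -129.98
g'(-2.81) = 80.35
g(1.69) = 6.78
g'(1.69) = -48.89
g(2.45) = 18.20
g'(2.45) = 73.49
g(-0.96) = 6.74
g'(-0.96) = 13.98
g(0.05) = 44.73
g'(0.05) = 53.97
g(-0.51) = 17.02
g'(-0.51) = 35.91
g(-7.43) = -4.39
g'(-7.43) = 2.35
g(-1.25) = 2.24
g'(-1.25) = 20.49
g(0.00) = 42.00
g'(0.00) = 55.00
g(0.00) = 42.00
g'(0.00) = 55.00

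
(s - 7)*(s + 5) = s^2 - 2*s - 35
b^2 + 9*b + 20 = (b + 4)*(b + 5)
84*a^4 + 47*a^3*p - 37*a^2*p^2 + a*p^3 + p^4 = (-4*a + p)*(-3*a + p)*(a + p)*(7*a + p)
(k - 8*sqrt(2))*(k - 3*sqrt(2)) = k^2 - 11*sqrt(2)*k + 48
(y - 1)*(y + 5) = y^2 + 4*y - 5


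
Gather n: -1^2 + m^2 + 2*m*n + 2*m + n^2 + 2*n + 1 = m^2 + 2*m + n^2 + n*(2*m + 2)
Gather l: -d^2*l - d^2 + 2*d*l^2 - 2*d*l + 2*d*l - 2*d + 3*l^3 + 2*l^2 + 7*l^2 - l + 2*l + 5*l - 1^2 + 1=-d^2 - 2*d + 3*l^3 + l^2*(2*d + 9) + l*(6 - d^2)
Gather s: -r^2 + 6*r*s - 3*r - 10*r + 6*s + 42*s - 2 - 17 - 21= -r^2 - 13*r + s*(6*r + 48) - 40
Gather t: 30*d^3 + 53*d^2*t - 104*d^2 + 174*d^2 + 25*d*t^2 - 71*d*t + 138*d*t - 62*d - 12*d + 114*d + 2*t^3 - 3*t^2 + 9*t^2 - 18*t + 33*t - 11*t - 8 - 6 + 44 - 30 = 30*d^3 + 70*d^2 + 40*d + 2*t^3 + t^2*(25*d + 6) + t*(53*d^2 + 67*d + 4)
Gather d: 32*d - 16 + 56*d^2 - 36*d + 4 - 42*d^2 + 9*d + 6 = 14*d^2 + 5*d - 6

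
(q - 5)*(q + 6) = q^2 + q - 30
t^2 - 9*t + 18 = (t - 6)*(t - 3)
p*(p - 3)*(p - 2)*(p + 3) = p^4 - 2*p^3 - 9*p^2 + 18*p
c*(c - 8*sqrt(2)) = c^2 - 8*sqrt(2)*c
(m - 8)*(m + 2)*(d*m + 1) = d*m^3 - 6*d*m^2 - 16*d*m + m^2 - 6*m - 16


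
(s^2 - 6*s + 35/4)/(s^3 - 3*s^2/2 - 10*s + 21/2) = (s - 5/2)/(s^2 + 2*s - 3)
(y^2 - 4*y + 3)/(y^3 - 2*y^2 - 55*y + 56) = (y - 3)/(y^2 - y - 56)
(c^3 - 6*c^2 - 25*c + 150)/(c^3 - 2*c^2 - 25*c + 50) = (c - 6)/(c - 2)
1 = 1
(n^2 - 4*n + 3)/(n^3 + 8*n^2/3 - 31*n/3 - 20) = 3*(n - 1)/(3*n^2 + 17*n + 20)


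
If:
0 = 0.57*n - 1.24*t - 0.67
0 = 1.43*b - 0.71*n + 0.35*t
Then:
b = 0.835357624831309*t + 0.583609373083057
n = 2.17543859649123*t + 1.17543859649123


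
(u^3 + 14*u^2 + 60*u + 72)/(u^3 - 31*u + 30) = (u^2 + 8*u + 12)/(u^2 - 6*u + 5)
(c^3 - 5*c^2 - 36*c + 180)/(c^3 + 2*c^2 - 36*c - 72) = (c - 5)/(c + 2)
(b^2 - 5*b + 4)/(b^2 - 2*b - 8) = (b - 1)/(b + 2)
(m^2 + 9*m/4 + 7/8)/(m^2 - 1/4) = (4*m + 7)/(2*(2*m - 1))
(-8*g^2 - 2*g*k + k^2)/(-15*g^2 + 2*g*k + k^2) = (-8*g^2 - 2*g*k + k^2)/(-15*g^2 + 2*g*k + k^2)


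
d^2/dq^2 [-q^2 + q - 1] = -2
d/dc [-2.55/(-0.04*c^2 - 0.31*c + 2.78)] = (-0.204*c - 0.7905)/(0.04*c^2 + 0.31*c - 2.78)^2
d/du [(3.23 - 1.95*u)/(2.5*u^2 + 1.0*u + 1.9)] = (4.875*u^2 - 16.15*u - 6.935)/(6.25*u^4 + 5.0*u^3 + 10.5*u^2 + 3.8*u + 3.61)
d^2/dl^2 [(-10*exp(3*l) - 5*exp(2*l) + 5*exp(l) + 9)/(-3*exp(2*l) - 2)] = (90*exp(6*l) + 75*exp(4*l) - 444*exp(3*l) + 540*exp(2*l) + 296*exp(l) - 20)*exp(l)/(27*exp(6*l) + 54*exp(4*l) + 36*exp(2*l) + 8)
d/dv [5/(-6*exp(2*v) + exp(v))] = 5*(12*exp(v) - 1)*exp(-v)/(6*exp(v) - 1)^2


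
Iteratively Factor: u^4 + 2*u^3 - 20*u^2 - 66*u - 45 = (u + 3)*(u^3 - u^2 - 17*u - 15) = (u - 5)*(u + 3)*(u^2 + 4*u + 3) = (u - 5)*(u + 3)^2*(u + 1)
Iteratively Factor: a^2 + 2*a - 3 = (a - 1)*(a + 3)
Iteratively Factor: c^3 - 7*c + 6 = (c - 1)*(c^2 + c - 6) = (c - 2)*(c - 1)*(c + 3)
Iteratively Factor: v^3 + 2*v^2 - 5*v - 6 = (v + 1)*(v^2 + v - 6) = (v - 2)*(v + 1)*(v + 3)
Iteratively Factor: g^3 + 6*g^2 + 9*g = (g + 3)*(g^2 + 3*g) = (g + 3)^2*(g)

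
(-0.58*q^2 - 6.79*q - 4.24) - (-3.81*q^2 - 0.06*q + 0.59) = 3.23*q^2 - 6.73*q - 4.83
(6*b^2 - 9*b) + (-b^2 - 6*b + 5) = 5*b^2 - 15*b + 5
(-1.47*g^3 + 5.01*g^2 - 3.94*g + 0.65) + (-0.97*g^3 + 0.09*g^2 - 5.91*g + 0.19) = -2.44*g^3 + 5.1*g^2 - 9.85*g + 0.84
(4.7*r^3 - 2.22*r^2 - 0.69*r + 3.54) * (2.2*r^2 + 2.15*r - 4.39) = 10.34*r^5 + 5.221*r^4 - 26.924*r^3 + 16.0503*r^2 + 10.6401*r - 15.5406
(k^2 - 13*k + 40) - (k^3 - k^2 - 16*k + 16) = -k^3 + 2*k^2 + 3*k + 24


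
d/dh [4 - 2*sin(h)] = -2*cos(h)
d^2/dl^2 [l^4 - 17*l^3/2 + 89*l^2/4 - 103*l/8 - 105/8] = 12*l^2 - 51*l + 89/2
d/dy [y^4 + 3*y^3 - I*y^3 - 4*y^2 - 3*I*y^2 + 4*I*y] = 4*y^3 + y^2*(9 - 3*I) + y*(-8 - 6*I) + 4*I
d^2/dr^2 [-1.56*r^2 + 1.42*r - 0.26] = -3.12000000000000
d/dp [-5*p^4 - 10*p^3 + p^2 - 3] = 2*p*(-10*p^2 - 15*p + 1)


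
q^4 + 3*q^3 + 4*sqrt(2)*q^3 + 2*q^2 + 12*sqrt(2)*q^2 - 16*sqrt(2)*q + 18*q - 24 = (q - 1)*(q + 4)*(q + sqrt(2))*(q + 3*sqrt(2))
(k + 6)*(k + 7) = k^2 + 13*k + 42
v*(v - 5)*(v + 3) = v^3 - 2*v^2 - 15*v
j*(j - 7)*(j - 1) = j^3 - 8*j^2 + 7*j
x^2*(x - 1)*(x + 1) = x^4 - x^2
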